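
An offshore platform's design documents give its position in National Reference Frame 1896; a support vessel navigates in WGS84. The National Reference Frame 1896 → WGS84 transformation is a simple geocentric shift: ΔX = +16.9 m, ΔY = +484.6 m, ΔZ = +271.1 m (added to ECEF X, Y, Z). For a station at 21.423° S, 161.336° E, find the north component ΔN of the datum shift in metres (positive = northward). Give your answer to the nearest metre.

ΔN = 303 m

At φ = -21.423°, λ = 161.336°: sin φ = -0.365251, cos φ = 0.930909, sin λ = 0.320018, cos λ = -0.947412.
ΔN = −sin φ cos λ·ΔX − sin φ sin λ·ΔY + cos φ·ΔZ = −(-0.365251)(-0.947412)(16.9) − (-0.365251)(0.320018)(484.6) + (0.930909)(271.1) = 303.16 m.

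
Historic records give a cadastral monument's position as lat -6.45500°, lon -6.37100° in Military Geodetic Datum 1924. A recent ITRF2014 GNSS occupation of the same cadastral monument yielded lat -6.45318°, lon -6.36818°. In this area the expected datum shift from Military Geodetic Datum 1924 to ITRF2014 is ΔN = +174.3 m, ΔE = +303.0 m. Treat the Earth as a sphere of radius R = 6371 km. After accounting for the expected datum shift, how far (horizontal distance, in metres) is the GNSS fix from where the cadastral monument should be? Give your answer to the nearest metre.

29 m

Observed coordinate differences: Δφ = +0.00182°, Δλ = +0.00282°.
Converting to metres (1° lat = 111195 m, cos φ = 0.993660): observed ΔN = 202.4 m, observed ΔE = 311.6 m.
Subtracting the expected shift leaves a residual of 202.4 − (174.3) = 28.1 m north and 311.6 − (303.0) = 8.6 m east.
Residual distance = √(28.1² + 8.6²) = 29.4 m.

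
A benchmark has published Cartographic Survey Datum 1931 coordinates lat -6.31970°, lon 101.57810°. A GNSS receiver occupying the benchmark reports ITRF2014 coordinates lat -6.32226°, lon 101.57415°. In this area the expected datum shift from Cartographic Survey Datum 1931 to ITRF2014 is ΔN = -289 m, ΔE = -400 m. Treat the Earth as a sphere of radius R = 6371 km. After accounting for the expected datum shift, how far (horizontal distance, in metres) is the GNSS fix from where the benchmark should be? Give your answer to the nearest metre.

37 m

Observed coordinate differences: Δφ = -0.00256°, Δλ = -0.00395°.
Converting to metres (1° lat = 111195 m, cos φ = 0.993923): observed ΔN = -284.7 m, observed ΔE = -436.6 m.
Subtracting the expected shift leaves a residual of -284.7 − (-289) = 4.3 m north and -436.6 − (-400) = -36.6 m east.
Residual distance = √(4.3² + (-36.6)²) = 36.8 m.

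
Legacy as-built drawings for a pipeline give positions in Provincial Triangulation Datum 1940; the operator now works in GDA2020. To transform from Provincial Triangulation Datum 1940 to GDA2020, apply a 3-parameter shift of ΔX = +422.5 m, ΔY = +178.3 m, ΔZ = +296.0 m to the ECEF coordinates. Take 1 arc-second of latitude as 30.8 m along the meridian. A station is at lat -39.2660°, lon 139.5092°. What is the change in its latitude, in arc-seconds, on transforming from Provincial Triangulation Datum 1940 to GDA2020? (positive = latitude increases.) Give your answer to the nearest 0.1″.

Δφ = 3.2″

sin φ = -0.632922, cos φ = 0.774216, sin λ = 0.649326, cos λ = -0.760510.
North component: ΔN = −sin φ cos λ·ΔX − sin φ sin λ·ΔY + cos φ·ΔZ = −(-0.632922)(-0.760510)(422.5) − (-0.632922)(0.649326)(178.3) + (0.774216)(296.0) = 99.08 m.
1° of latitude spans 3600 × 30.80 = 110880 m, so Δφ = 99.08 / 110880 × 3600 = 3.217″.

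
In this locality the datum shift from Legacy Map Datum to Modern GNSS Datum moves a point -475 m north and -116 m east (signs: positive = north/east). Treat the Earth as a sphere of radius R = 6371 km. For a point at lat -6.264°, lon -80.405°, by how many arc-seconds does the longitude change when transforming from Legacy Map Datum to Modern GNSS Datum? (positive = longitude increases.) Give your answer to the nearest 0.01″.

Δλ = -3.78″

At latitude -6.264°, cos φ = 0.994030.
One radian of longitude at latitude φ spans R cos φ, so Δλ = ΔE / (R cos φ) = -116.0 / (6371000 × 0.994030) = -1.8317e-05 rad = -3.778″.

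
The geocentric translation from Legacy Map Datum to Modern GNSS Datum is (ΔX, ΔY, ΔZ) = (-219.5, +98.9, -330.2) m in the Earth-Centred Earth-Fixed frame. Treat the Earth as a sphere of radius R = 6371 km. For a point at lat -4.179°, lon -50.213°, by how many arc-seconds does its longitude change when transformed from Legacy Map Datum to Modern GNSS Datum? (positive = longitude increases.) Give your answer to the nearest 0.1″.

sin φ = -0.072873, cos φ = 0.997341, sin λ = -0.768429, cos λ = 0.639935.
East component: ΔE = −sin λ·ΔX + cos λ·ΔY = −(-0.768429)(-219.5) + (0.639935)(98.9) = -105.38 m.
1° of latitude spans πR/180 = 111195 m; at latitude φ, 1° of longitude spans that × cos φ = 110899.3 m, so Δλ = -105.38 / 110899.3 × 3600 = -3.421″.

Δλ = -3.4″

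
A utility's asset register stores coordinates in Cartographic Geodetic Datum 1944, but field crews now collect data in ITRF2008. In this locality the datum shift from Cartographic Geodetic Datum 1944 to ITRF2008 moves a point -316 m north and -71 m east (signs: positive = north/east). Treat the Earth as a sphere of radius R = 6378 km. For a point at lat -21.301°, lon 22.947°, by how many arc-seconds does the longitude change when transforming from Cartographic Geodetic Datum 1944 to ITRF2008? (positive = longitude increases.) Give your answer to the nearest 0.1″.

At latitude -21.301°, cos φ = 0.931685.
One radian of longitude at latitude φ spans R cos φ, so Δλ = ΔE / (R cos φ) = -71.0 / (6378000 × 0.931685) = -1.1948e-05 rad = -2.465″.

Δλ = -2.5″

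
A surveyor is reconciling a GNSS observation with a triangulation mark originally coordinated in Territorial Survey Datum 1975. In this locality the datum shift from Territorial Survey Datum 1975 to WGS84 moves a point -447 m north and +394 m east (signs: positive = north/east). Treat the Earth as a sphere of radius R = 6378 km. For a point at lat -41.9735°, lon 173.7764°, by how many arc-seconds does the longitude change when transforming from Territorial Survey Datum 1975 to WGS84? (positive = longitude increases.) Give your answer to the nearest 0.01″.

At latitude -41.9735°, cos φ = 0.743454.
One radian of longitude at latitude φ spans R cos φ, so Δλ = ΔE / (R cos φ) = 394.0 / (6378000 × 0.743454) = 8.3092e-05 rad = 17.139″.

Δλ = 17.14″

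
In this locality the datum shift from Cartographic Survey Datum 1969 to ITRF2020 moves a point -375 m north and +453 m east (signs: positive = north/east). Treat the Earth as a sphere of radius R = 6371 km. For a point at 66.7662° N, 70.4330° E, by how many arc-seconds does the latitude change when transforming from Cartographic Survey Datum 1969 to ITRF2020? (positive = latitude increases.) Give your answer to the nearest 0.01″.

On a sphere of radius R, 1 rad of latitude = R, so Δφ = ΔN / R = -375.0 / 6371000 = -5.8860e-05 rad = -12.141″.

Δφ = -12.14″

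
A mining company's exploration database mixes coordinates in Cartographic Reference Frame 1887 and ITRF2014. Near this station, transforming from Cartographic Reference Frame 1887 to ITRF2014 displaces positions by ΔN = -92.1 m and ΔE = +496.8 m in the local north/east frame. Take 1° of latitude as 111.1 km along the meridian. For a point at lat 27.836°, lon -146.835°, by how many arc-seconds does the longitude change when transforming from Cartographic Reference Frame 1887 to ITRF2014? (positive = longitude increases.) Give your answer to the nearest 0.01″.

At latitude 27.836°, cos φ = 0.884288.
1° of longitude at this latitude = 111.1 × cos φ = 98.24 km, so Δλ = 496.8 / 98244.4 = 0.0050568° = 18.204″.

Δλ = 18.20″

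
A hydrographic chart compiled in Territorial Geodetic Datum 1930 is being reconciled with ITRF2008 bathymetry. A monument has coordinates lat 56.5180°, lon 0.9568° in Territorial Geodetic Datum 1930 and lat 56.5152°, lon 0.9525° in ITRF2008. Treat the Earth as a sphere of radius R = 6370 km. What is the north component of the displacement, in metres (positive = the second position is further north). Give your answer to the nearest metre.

Δφ = 56.5152° − 56.5180° = -0.0028°; Δλ = 0.9525° − 0.9568° = -0.0043°.
1° along a meridian = πR/180 = 111177 m.
ΔN = Δφ × 111177 = -311.3 m; ΔE = Δλ × 111177 × cos(56.5180°) = -0.0043 × 111177 × 0.551675 = -263.7 m.

ΔN = -311 m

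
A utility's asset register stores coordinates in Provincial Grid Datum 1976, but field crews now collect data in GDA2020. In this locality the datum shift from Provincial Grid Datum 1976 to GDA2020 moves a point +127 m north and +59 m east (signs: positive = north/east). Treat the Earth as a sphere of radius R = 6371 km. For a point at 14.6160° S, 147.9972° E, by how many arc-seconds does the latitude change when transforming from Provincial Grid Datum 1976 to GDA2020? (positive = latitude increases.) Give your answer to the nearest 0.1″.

On a sphere of radius R, 1 rad of latitude = R, so Δφ = ΔN / R = 127.0 / 6371000 = 1.9934e-05 rad = 4.112″.

Δφ = 4.1″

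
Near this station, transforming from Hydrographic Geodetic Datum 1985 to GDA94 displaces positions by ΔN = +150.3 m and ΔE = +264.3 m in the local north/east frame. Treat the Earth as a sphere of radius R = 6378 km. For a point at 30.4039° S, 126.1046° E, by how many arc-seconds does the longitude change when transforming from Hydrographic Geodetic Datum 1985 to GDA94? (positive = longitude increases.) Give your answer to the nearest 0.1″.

At latitude -30.4039°, cos φ = 0.862479.
One radian of longitude at latitude φ spans R cos φ, so Δλ = ΔE / (R cos φ) = 264.3 / (6378000 × 0.862479) = 4.8047e-05 rad = 9.910″.

Δλ = 9.9″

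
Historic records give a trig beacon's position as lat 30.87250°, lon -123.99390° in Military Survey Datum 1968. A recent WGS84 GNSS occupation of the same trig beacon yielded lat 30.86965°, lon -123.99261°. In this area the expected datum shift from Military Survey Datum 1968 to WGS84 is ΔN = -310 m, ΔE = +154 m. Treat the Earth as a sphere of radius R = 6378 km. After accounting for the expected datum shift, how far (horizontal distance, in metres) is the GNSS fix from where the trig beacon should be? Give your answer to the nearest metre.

Observed coordinate differences: Δφ = -0.00285°, Δλ = +0.00129°.
Converting to metres (1° lat = 111317 m, cos φ = 0.858311): observed ΔN = -317.3 m, observed ΔE = 123.3 m.
Subtracting the expected shift leaves a residual of -317.3 − (-310) = -7.3 m north and 123.3 − (154) = -30.7 m east.
Residual distance = √((-7.3)² + (-30.7)²) = 31.6 m.

32 m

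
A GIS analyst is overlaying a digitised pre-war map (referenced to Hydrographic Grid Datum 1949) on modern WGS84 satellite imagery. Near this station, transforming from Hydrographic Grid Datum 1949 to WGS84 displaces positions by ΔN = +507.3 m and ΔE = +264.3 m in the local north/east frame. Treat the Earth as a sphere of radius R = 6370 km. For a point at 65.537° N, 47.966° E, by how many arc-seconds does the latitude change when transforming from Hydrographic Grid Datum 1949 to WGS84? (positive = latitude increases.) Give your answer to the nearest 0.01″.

Δφ = 16.43″

On a sphere of radius R, 1 rad of latitude = R, so Δφ = ΔN / R = 507.3 / 6370000 = 7.9639e-05 rad = 16.427″.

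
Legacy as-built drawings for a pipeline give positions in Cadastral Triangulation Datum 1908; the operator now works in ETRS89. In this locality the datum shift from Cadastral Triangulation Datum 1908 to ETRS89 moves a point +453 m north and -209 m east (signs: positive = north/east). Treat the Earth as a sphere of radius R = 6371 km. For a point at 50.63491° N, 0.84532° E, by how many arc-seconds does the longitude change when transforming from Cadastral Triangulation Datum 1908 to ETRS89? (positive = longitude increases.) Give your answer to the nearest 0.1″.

At latitude 50.63491°, cos φ = 0.634260.
One radian of longitude at latitude φ spans R cos φ, so Δλ = ΔE / (R cos φ) = -209.0 / (6371000 × 0.634260) = -5.1722e-05 rad = -10.668″.

Δλ = -10.7″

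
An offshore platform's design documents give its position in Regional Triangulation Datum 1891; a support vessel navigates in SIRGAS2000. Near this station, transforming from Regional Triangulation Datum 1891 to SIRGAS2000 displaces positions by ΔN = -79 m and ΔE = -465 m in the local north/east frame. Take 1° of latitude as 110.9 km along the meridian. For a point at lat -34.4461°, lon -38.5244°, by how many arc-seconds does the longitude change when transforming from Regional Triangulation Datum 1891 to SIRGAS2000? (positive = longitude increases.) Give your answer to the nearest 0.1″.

Δλ = -18.3″

At latitude -34.4461°, cos φ = 0.824659.
1° of longitude at this latitude = 110.9 × cos φ = 91.45 km, so Δλ = -465.0 / 91454.6 = -0.0050845° = -18.304″.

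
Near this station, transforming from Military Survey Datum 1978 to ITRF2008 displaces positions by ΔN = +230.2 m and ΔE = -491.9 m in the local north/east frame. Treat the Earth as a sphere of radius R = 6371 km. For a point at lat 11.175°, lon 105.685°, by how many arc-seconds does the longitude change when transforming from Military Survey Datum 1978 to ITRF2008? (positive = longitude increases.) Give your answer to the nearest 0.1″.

At latitude 11.175°, cos φ = 0.981040.
One radian of longitude at latitude φ spans R cos φ, so Δλ = ΔE / (R cos φ) = -491.9 / (6371000 × 0.981040) = -7.8701e-05 rad = -16.233″.

Δλ = -16.2″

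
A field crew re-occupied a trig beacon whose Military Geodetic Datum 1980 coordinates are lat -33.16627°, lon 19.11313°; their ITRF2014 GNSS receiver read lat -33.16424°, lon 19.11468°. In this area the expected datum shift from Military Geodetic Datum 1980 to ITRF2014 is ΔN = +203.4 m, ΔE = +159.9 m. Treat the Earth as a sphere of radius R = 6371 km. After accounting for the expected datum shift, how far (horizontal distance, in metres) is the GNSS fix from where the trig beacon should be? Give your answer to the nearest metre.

Observed coordinate differences: Δφ = +0.00203°, Δλ = +0.00155°.
Converting to metres (1° lat = 111195 m, cos φ = 0.837087): observed ΔN = 225.7 m, observed ΔE = 144.3 m.
Subtracting the expected shift leaves a residual of 225.7 − (203.4) = 22.3 m north and 144.3 − (159.9) = -15.6 m east.
Residual distance = √(22.3² + (-15.6)²) = 27.3 m.

27 m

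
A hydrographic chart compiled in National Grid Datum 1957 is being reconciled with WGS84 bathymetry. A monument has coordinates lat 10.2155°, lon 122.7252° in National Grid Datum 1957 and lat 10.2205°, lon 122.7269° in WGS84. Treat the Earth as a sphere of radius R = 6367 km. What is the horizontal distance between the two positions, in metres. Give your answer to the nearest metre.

586 m

Δφ = 10.2205° − 10.2155° = +0.0050°; Δλ = 122.7269° − 122.7252° = +0.0017°.
1° along a meridian = πR/180 = 111125 m.
ΔN = Δφ × 111125 = 555.6 m; ΔE = Δλ × 111125 × cos(10.2155°) = +0.0017 × 111125 × 0.984148 = 185.9 m.
Distance = √(ΔE² + ΔN²) = √(185.9² + 555.6²) = 585.9 m.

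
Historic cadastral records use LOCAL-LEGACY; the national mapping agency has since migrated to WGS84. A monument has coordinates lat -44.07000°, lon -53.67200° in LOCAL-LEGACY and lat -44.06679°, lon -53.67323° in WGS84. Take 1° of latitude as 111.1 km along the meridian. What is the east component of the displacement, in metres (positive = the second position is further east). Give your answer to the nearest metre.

Δφ = -44.06679° − -44.07000° = +0.00321°; Δλ = -53.67323° − -53.67200° = -0.00123°.
ΔN = Δφ × 111100 = 356.6 m; ΔE = Δλ × 111100 × cos(-44.07000°) = -0.00123 × 111100 × 0.718491 = -98.2 m.

ΔE = -98 m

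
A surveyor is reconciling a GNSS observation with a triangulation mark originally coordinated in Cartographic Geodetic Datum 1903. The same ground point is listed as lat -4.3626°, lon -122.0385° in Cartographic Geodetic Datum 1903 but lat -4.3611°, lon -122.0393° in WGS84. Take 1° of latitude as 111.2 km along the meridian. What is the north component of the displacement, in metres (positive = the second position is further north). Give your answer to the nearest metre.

ΔN = 167 m

Δφ = -4.3611° − -4.3626° = +0.0015°; Δλ = -122.0393° − -122.0385° = -0.0008°.
ΔN = Δφ × 111200 = 166.8 m; ΔE = Δλ × 111200 × cos(-4.3626°) = -0.0008 × 111200 × 0.997103 = -88.7 m.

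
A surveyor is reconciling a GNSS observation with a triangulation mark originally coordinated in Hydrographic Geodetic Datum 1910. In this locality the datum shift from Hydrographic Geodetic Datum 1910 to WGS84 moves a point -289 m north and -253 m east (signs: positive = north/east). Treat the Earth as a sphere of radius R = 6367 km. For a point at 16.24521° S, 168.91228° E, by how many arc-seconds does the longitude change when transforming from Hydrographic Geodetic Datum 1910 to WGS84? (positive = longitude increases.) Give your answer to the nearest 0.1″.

Δλ = -8.5″

At latitude -16.24521°, cos φ = 0.960073.
One radian of longitude at latitude φ spans R cos φ, so Δλ = ΔE / (R cos φ) = -253.0 / (6367000 × 0.960073) = -4.1389e-05 rad = -8.537″.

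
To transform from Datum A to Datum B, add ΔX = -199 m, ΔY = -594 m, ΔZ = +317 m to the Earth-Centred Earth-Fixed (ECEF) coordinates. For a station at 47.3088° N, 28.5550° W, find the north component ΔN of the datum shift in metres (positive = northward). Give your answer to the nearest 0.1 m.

At φ = 47.3088°, λ = -28.5550°: sin φ = 0.735019, cos φ = 0.678047, sin λ = -0.478002, cos λ = 0.878359.
ΔN = −sin φ cos λ·ΔX − sin φ sin λ·ΔY + cos φ·ΔZ = −(0.735019)(0.878359)(-199) − (0.735019)(-0.478002)(-594) + (0.678047)(317) = 134.72 m.

ΔN = 134.7 m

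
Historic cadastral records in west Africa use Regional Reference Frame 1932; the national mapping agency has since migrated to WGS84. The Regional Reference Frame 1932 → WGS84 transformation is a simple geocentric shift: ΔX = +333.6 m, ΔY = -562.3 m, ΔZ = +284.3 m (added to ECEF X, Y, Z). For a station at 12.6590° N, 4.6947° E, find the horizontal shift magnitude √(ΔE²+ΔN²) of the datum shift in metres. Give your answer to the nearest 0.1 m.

At φ = 12.6590°, λ = 4.6947°: sin φ = 0.219148, cos φ = 0.975692, sin λ = 0.081846, cos λ = 0.996645.
ΔE = −sin λ·ΔX + cos λ·ΔY = −(0.081846)·(333.6) + (0.996645)·(-562.3) = -587.72 m.
ΔN = −sin φ cos λ·ΔX − sin φ sin λ·ΔY + cos φ·ΔZ = −(0.219148)(0.996645)(333.6) − (0.219148)(0.081846)(-562.3) + (0.975692)(284.3) = 214.61 m.
Horizontal magnitude = √(ΔE² + ΔN²) = √((-587.72)² + 214.61²) = 625.68 m.

625.7 m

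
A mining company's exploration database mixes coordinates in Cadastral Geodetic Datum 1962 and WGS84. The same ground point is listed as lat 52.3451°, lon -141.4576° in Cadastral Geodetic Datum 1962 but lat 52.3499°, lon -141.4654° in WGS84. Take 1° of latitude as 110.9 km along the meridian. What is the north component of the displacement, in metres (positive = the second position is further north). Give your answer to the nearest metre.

Δφ = 52.3499° − 52.3451° = +0.0048°; Δλ = -141.4654° − -141.4576° = -0.0078°.
ΔN = Δφ × 110900 = 532.3 m; ΔE = Δλ × 110900 × cos(52.3451°) = -0.0078 × 110900 × 0.610904 = -528.4 m.

ΔN = 532 m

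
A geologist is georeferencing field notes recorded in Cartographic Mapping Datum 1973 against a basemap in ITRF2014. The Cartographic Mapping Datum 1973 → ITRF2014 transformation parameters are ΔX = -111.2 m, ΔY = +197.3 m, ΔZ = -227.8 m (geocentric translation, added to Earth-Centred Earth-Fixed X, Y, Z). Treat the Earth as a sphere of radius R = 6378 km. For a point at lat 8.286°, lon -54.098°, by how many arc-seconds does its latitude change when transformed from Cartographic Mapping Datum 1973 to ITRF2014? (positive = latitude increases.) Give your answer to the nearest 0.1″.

sin φ = 0.144114, cos φ = 0.989561, sin λ = -0.810021, cos λ = 0.586401.
North component: ΔN = −sin φ cos λ·ΔX − sin φ sin λ·ΔY + cos φ·ΔZ = −(0.144114)(0.586401)(-111.2) − (0.144114)(-0.810021)(197.3) + (0.989561)(-227.8) = -192.99 m.
1° of latitude spans πR/180 = 111317 m, so Δφ = -192.99 / 111317 × 3600 = -6.241″.

Δφ = -6.2″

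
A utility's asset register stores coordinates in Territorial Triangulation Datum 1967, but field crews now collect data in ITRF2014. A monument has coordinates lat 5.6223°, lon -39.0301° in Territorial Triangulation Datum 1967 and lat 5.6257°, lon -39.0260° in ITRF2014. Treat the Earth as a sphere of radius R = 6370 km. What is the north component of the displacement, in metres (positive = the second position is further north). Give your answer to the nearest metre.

Δφ = 5.6257° − 5.6223° = +0.0034°; Δλ = -39.0260° − -39.0301° = +0.0041°.
1° along a meridian = πR/180 = 111177 m.
ΔN = Δφ × 111177 = 378.0 m; ΔE = Δλ × 111177 × cos(5.6223°) = +0.0041 × 111177 × 0.995189 = 453.6 m.

ΔN = 378 m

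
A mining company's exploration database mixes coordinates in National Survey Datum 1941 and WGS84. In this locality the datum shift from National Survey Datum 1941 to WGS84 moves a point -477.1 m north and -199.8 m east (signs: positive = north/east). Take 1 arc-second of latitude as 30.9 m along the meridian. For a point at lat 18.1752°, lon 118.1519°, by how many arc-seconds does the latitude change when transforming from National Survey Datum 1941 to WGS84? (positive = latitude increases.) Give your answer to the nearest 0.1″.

1″ of latitude = 30.90 m, so Δφ = -477.1 / 30.90 = -15.440″.

Δφ = -15.4″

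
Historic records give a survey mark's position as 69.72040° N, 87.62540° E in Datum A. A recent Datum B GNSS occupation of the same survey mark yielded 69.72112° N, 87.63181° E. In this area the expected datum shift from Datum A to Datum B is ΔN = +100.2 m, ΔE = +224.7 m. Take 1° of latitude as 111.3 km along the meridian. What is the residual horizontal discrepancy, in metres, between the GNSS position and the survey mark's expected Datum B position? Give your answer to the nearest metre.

30 m

Observed coordinate differences: Δφ = +0.00072°, Δλ = +0.00641°.
Converting to metres (1° lat = 111300 m, cos φ = 0.346602): observed ΔN = 80.1 m, observed ΔE = 247.3 m.
Subtracting the expected shift leaves a residual of 80.1 − (100.2) = -20.1 m north and 247.3 − (224.7) = 22.6 m east.
Residual distance = √((-20.1)² + 22.6²) = 30.2 m.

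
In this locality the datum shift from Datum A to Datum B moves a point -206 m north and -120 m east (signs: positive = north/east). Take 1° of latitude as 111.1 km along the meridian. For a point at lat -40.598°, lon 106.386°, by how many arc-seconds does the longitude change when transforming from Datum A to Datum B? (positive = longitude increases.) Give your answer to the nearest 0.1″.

At latitude -40.598°, cos φ = 0.759294.
1° of longitude at this latitude = 111.1 × cos φ = 84.36 km, so Δλ = -120.0 / 84357.6 = -0.0014225° = -5.121″.

Δλ = -5.1″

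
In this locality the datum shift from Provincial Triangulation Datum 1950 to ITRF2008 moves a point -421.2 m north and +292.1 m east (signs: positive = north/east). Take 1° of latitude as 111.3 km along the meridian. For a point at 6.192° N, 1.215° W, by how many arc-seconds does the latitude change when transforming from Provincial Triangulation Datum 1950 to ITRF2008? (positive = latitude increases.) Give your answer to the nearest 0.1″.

1° of latitude = 111.3 km, so Δφ = -421.2 / 111300 = -0.0037844° = -13.624″.

Δφ = -13.6″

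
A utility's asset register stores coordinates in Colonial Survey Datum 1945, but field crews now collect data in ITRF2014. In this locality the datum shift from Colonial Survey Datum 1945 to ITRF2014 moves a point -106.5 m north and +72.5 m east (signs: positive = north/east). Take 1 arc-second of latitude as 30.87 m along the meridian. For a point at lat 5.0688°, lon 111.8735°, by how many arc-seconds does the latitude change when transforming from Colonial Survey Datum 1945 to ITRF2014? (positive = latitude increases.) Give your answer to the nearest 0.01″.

Δφ = -3.45″

1″ of latitude = 30.87 m, so Δφ = -106.5 / 30.87 = -3.450″.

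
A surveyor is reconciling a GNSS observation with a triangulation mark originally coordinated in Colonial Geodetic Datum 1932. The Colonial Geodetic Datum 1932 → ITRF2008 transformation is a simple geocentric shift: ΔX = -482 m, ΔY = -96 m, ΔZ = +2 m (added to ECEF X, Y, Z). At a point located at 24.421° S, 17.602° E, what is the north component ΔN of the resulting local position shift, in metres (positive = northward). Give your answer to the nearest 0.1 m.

At φ = -24.421°, λ = 17.602°: sin φ = -0.413438, cos φ = 0.910532, sin λ = 0.302403, cos λ = 0.953180.
ΔN = −sin φ cos λ·ΔX − sin φ sin λ·ΔY + cos φ·ΔZ = −(-0.413438)(0.953180)(-482) − (-0.413438)(0.302403)(-96) + (0.910532)(2) = -200.13 m.

ΔN = -200.1 m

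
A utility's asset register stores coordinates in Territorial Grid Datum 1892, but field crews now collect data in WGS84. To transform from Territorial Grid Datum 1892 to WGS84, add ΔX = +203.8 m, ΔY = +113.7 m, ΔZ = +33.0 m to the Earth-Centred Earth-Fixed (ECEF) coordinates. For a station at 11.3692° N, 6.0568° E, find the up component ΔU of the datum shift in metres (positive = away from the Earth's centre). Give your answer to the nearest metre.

At φ = 11.3692°, λ = 6.0568°: sin φ = 0.197130, cos φ = 0.980377, sin λ = 0.105514, cos λ = 0.994418.
ΔU = cos φ cos λ·ΔX + cos φ sin λ·ΔY + sin φ·ΔZ = (0.980377)(0.994418)(203.8) + (0.980377)(0.105514)(113.7) + (0.197130)(33.0) = 216.95 m.

ΔU = 217 m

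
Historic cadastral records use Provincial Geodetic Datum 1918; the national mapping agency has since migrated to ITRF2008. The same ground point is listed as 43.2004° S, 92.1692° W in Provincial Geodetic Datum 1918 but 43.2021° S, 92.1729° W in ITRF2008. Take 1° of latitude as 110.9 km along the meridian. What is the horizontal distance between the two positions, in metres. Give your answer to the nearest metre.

Δφ = -43.2021° − -43.2004° = -0.0017°; Δλ = -92.1729° − -92.1692° = -0.0037°.
ΔN = Δφ × 110900 = -188.5 m; ΔE = Δλ × 110900 × cos(-43.2004°) = -0.0037 × 110900 × 0.728964 = -299.1 m.
Distance = √(ΔE² + ΔN²) = √((-299.1)² + (-188.5)²) = 353.6 m.

354 m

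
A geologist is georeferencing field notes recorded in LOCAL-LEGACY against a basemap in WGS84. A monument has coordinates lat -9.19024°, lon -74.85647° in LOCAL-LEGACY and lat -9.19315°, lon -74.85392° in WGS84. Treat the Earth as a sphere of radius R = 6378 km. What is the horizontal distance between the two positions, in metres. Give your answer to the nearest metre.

Δφ = -9.19315° − -9.19024° = -0.00291°; Δλ = -74.85392° − -74.85647° = +0.00255°.
1° along a meridian = πR/180 = 111317 m.
ΔN = Δφ × 111317 = -323.9 m; ΔE = Δλ × 111317 × cos(-9.19024°) = +0.00255 × 111317 × 0.987163 = 280.2 m.
Distance = √(ΔE² + ΔN²) = √(280.2² + (-323.9)²) = 428.3 m.

428 m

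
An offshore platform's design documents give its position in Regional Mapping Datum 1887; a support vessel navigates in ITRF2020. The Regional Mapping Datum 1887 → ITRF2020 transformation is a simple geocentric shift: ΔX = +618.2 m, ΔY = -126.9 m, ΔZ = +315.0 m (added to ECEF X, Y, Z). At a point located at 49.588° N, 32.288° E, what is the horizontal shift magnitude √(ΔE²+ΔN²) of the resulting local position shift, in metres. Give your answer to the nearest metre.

460 m

The local east axis at (φ, λ) is (−sin λ, cos λ, 0), so ΔE = −sin(32.288°)·618.2 + cos(32.288°)·(-126.9) = -437.51 m.
The local north axis is (−sin φ cos λ, −sin φ sin λ, cos φ), giving ΔN = -397.917 + 51.613 + 204.208 = -142.10 m.
Horizontal magnitude = √(ΔE² + ΔN²) = √((-437.51)² + (-142.10)²) = 460.00 m.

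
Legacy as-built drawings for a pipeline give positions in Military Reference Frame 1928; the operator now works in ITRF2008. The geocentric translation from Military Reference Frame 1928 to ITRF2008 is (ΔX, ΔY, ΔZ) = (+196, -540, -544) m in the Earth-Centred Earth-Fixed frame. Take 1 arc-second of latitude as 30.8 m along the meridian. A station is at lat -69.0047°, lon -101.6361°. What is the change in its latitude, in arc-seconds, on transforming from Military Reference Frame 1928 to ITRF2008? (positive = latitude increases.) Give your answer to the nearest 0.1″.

sin φ = -0.933610, cos φ = 0.358291, sin λ = -0.979448, cos λ = -0.201695.
North component: ΔN = −sin φ cos λ·ΔX − sin φ sin λ·ΔY + cos φ·ΔZ = −(-0.933610)(-0.201695)(196) − (-0.933610)(-0.979448)(-540) + (0.358291)(-544) = 261.97 m.
1° of latitude spans 3600 × 30.80 = 110880 m, so Δφ = 261.97 / 110880 × 3600 = 8.506″.

Δφ = 8.5″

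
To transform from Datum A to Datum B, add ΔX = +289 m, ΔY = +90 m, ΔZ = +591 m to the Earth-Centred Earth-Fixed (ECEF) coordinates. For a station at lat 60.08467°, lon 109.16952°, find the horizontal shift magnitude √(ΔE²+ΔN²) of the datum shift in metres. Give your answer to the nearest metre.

428 m

At φ = 60.08467°, λ = 109.16952°: sin φ = 0.866763, cos φ = 0.498720, sin λ = 0.944551, cos λ = -0.328364.
ΔE = −sin λ·ΔX + cos λ·ΔY = −(0.944551)·(289) + (-0.328364)·(90) = -302.53 m.
ΔN = −sin φ cos λ·ΔX − sin φ sin λ·ΔY + cos φ·ΔZ = −(0.866763)(-0.328364)(289) − (0.866763)(0.944551)(90) + (0.498720)(591) = 303.31 m.
Horizontal magnitude = √(ΔE² + ΔN²) = √((-302.53)² + 303.31²) = 428.40 m.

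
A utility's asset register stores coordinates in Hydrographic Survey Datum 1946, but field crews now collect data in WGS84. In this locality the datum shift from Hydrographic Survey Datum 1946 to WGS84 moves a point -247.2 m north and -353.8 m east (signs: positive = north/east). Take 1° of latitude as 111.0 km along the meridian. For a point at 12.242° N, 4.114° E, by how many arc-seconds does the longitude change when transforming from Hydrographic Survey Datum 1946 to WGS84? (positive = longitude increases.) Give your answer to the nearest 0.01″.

Δλ = -11.74″

At latitude 12.242°, cos φ = 0.977261.
1° of longitude at this latitude = 111.0 × cos φ = 108.48 km, so Δλ = -353.8 / 108475.9 = -0.0032616° = -11.742″.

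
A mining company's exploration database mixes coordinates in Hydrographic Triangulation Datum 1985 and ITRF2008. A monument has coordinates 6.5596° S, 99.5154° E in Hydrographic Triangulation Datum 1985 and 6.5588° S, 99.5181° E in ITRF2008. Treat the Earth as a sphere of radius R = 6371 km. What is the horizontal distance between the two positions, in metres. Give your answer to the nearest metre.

311 m

Δφ = -6.5588° − -6.5596° = +0.0008°; Δλ = 99.5181° − 99.5154° = +0.0027°.
1° along a meridian = πR/180 = 111195 m.
ΔN = Δφ × 111195 = 89.0 m; ΔE = Δλ × 111195 × cos(-6.5596°) = +0.0027 × 111195 × 0.993454 = 298.3 m.
Distance = √(ΔE² + ΔN²) = √(298.3² + 89.0²) = 311.2 m.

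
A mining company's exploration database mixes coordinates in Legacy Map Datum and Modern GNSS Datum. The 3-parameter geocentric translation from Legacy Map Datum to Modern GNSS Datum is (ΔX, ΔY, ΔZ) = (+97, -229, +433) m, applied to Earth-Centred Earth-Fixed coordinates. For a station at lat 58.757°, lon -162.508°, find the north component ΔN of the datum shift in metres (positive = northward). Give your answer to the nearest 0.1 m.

ΔN = 244.8 m

The local north axis is (−sin φ cos λ, −sin φ sin λ, cos φ), giving ΔN = 79.098 − 58.849 + 224.584 = 244.83 m.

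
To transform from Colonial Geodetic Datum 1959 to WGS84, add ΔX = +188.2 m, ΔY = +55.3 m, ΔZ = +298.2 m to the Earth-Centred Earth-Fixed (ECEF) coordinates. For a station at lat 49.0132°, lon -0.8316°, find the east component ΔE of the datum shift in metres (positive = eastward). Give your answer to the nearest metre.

ΔE = 58 m

At φ = 49.0132°, λ = -0.8316°: sin φ = 0.754861, cos φ = 0.655885, sin λ = -0.014514, cos λ = 0.999895.
ΔE = −sin λ·ΔX + cos λ·ΔY = −(-0.014514)·(188.2) + (0.999895)·(55.3) = 58.03 m.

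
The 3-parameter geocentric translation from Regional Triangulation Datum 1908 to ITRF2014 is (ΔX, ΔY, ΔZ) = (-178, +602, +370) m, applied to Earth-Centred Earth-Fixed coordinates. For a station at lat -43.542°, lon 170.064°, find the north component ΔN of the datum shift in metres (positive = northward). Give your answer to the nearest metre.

ΔN = 461 m

At φ = -43.542°, λ = 170.064°: sin φ = -0.688886, cos φ = 0.724870, sin λ = 0.172548, cos λ = -0.985001.
ΔN = −sin φ cos λ·ΔX − sin φ sin λ·ΔY + cos φ·ΔZ = −(-0.688886)(-0.985001)(-178) − (-0.688886)(0.172548)(602) + (0.724870)(370) = 460.54 m.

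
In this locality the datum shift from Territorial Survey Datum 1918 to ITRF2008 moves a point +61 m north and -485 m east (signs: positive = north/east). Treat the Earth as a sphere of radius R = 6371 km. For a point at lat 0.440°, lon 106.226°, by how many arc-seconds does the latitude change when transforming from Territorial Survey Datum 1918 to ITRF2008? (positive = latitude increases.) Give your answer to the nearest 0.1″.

Δφ = 2.0″

On a sphere of radius R, 1 rad of latitude = R, so Δφ = ΔN / R = 61.0 / 6371000 = 9.5746e-06 rad = 1.975″.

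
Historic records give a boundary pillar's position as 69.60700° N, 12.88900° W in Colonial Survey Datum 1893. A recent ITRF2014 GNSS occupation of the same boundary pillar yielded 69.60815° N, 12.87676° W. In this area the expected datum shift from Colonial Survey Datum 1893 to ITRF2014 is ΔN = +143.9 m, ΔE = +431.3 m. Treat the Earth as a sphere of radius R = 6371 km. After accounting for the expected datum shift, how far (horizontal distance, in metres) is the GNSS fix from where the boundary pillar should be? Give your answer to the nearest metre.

Observed coordinate differences: Δφ = +0.00115°, Δλ = +0.01224°.
Converting to metres (1° lat = 111195 m, cos φ = 0.348458): observed ΔN = 127.9 m, observed ΔE = 474.3 m.
Subtracting the expected shift leaves a residual of 127.9 − (143.9) = -16.0 m north and 474.3 − (431.3) = 43.0 m east.
Residual distance = √((-16.0)² + 43.0²) = 45.9 m.

46 m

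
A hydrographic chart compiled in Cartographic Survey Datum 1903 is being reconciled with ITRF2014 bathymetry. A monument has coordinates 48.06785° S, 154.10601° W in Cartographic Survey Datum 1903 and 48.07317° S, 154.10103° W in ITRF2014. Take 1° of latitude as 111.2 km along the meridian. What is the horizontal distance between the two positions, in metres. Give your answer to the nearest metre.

698 m

Δφ = -48.07317° − -48.06785° = -0.00532°; Δλ = -154.10103° − -154.10601° = +0.00498°.
ΔN = Δφ × 111200 = -591.6 m; ΔE = Δλ × 111200 × cos(-48.06785°) = +0.00498 × 111200 × 0.668250 = 370.1 m.
Distance = √(ΔE² + ΔN²) = √(370.1² + (-591.6)²) = 697.8 m.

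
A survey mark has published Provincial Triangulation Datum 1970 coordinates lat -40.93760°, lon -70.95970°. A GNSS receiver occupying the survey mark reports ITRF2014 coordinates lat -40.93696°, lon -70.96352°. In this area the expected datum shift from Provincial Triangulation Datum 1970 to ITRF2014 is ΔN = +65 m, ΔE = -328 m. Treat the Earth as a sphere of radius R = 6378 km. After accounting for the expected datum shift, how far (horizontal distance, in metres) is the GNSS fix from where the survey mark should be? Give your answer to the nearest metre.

9 m

Observed coordinate differences: Δφ = +0.00064°, Δλ = -0.00382°.
Converting to metres (1° lat = 111317 m, cos φ = 0.755424): observed ΔN = 71.2 m, observed ΔE = -321.2 m.
Subtracting the expected shift leaves a residual of 71.2 − (65) = 6.2 m north and -321.2 − (-328) = 6.8 m east.
Residual distance = √(6.2² + 6.8²) = 9.2 m.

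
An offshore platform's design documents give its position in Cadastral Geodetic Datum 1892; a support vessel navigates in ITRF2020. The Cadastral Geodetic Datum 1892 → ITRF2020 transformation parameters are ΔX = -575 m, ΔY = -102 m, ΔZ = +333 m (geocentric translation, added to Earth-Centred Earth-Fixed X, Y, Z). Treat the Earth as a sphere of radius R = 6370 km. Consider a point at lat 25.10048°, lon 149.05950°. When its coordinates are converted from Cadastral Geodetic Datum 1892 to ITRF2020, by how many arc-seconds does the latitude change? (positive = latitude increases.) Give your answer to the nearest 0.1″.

sin φ = 0.424207, cos φ = 0.905565, sin λ = 0.514148, cos λ = -0.857702.
North component: ΔN = −sin φ cos λ·ΔX − sin φ sin λ·ΔY + cos φ·ΔZ = −(0.424207)(-0.857702)(-575) − (0.424207)(0.514148)(-102) + (0.905565)(333) = 114.59 m.
1° of latitude spans πR/180 = 111177 m, so Δφ = 114.59 / 111177 × 3600 = 3.711″.

Δφ = 3.7″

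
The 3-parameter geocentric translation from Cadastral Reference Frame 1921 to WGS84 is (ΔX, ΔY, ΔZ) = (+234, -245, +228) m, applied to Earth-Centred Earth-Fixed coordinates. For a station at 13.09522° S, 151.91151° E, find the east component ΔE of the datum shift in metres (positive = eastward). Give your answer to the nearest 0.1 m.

The local east axis at (φ, λ) is (−sin λ, cos λ, 0), so ΔE = −sin(151.91151°)·234 + cos(151.91151°)·(-245) = 105.97 m.

ΔE = 106.0 m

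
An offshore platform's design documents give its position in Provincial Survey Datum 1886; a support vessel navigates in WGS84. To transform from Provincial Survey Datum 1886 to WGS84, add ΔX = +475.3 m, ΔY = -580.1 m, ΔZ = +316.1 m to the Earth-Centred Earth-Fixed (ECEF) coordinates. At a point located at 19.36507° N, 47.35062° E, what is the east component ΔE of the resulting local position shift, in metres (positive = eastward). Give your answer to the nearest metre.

ΔE = -743 m

At φ = 19.36507°, λ = 47.35062°: sin φ = 0.331586, cos φ = 0.943425, sin λ = 0.735513, cos λ = 0.677510.
ΔE = −sin λ·ΔX + cos λ·ΔY = −(0.735513)·(475.3) + (0.677510)·(-580.1) = -742.61 m.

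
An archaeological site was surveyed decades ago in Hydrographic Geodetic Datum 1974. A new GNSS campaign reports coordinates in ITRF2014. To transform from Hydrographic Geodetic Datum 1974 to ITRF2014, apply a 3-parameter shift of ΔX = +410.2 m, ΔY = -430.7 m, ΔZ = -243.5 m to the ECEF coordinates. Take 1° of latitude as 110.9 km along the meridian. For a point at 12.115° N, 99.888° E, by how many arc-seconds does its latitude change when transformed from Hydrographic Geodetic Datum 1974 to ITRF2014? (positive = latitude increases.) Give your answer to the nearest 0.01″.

sin φ = 0.209875, cos φ = 0.977728, sin λ = 0.985145, cos λ = -0.171723.
North component: ΔN = −sin φ cos λ·ΔX − sin φ sin λ·ΔY + cos φ·ΔZ = −(0.209875)(-0.171723)(410.2) − (0.209875)(0.985145)(-430.7) + (0.977728)(-243.5) = -134.24 m.
1° of latitude spans 110900 m, so Δφ = -134.24 / 110900 × 3600 = -4.358″.

Δφ = -4.36″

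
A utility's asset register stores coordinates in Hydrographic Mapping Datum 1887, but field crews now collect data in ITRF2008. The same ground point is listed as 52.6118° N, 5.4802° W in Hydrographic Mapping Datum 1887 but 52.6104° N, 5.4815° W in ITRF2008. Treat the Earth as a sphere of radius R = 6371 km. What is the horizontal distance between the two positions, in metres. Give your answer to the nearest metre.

Δφ = 52.6104° − 52.6118° = -0.0014°; Δλ = -5.4815° − -5.4802° = -0.0013°.
1° along a meridian = πR/180 = 111195 m.
ΔN = Δφ × 111195 = -155.7 m; ΔE = Δλ × 111195 × cos(52.6118°) = -0.0013 × 111195 × 0.607212 = -87.8 m.
Distance = √(ΔE² + ΔN²) = √((-87.8)² + (-155.7)²) = 178.7 m.

179 m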